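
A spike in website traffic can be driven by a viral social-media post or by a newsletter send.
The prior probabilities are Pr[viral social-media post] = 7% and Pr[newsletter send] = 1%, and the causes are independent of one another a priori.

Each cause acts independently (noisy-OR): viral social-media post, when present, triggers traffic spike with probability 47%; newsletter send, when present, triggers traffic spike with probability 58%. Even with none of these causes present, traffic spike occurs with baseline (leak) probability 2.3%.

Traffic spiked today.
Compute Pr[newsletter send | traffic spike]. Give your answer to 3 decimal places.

Pr[newsletter send | traffic spike] ≈ 0.099

Under noisy-OR, P(traffic spike | causes) = 1 − (1−0.023)·∏(1−qᵢ) over the active causes.
P(traffic spike) = 0.023×0.93×0.99 + 0.58966×0.93×0.01 + 0.48219×0.07×0.99 + 0.78252×0.07×0.01 = 0.021176 + 0.005484 + 0.033416 + 0.000548 = 0.060624
Restricting to configurations with newsletter send present: 0.005484 + 0.000548 = 0.006032.
P(newsletter send | traffic spike) = 0.006032 / 0.060624 ≈ 0.099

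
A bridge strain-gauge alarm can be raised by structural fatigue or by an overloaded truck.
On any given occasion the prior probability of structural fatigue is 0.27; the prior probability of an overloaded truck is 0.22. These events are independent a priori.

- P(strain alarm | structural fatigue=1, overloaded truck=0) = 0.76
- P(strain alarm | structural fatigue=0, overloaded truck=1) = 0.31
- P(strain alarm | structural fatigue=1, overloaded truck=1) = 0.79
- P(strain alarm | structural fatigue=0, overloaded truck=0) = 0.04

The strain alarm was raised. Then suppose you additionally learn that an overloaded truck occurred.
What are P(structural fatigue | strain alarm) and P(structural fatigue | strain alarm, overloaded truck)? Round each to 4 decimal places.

P(structural fatigue | strain alarm) ≈ 0.7404; P(structural fatigue | strain alarm, overloaded truck) ≈ 0.4852

P(strain alarm) = 0.04·0.73·0.78 + 0.31·0.73·0.22 + 0.76·0.27·0.78 + 0.79·0.27·0.22 = 0.022776 + 0.049786 + 0.160056 + 0.046926 = 0.279544
The structural fatigue-present share is 0.160056 + 0.046926 = 0.206982.
Hence the posterior is 0.206982/0.279544 ≈ 0.7404.

With the extra evidence:
Numerator (weight on configurations with structural fatigue): 0.79*0.27 = 0.213300
Denominator P(strain alarm | overloaded truck): 0.31*0.73 + 0.79*0.27 = 0.439600
P(structural fatigue | strain alarm, overloaded truck) = 0.213300/0.439600 ≈ 0.4852
— overloaded truck explains away the evidence for structural fatigue.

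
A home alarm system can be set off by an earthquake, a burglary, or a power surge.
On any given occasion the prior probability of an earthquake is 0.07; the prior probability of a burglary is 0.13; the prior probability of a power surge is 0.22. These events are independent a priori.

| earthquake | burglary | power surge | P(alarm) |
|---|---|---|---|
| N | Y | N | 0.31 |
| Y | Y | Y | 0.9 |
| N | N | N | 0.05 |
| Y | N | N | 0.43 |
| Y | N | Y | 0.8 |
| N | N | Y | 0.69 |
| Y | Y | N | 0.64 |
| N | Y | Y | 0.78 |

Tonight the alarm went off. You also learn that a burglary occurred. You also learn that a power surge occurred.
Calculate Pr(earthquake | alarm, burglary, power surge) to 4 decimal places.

Pr(earthquake | alarm, burglary, power surge) ≈ 0.0799

Enumerate both values of earthquake and weight by the priors:
  P(alarm | burglary, power surge) = 0.78*0.93 + 0.9*0.07
        = 0.725400 + 0.063000 = 0.788400
The terms with earthquake present sum to 0.063000, so
  P(earthquake | alarm, burglary, power surge) = 0.063000 / 0.788400 ≈ 0.0799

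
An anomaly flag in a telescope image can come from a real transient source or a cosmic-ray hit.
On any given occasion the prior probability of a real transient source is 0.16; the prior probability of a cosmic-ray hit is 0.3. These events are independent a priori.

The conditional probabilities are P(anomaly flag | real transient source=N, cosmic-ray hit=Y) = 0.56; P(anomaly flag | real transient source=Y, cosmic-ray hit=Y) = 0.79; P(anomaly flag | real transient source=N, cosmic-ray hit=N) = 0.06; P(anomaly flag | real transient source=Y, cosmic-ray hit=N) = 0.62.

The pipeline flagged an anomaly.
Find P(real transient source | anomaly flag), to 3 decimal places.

P(real transient source | anomaly flag) ≈ 0.378

For the numerator, keep only real transient source=true terms: 0.069440 + 0.037920 = 0.107360
The normalizing constant is 0.06·0.84·0.7 + 0.56·0.84·0.3 + 0.62·0.16·0.7 + 0.79·0.16·0.3 = 0.283760
Posterior = 0.107360 / 0.283760 ≈ 0.378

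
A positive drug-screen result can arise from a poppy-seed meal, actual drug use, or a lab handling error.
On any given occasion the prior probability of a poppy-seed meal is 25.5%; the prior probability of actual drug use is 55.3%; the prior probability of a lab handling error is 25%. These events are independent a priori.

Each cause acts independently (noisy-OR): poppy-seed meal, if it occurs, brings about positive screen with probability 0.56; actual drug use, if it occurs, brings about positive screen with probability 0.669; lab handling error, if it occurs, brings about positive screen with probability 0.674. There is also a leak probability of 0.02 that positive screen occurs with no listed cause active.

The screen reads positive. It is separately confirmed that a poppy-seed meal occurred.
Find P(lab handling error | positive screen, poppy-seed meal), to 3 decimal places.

P(lab handling error | positive screen, poppy-seed meal) ≈ 0.294

Under noisy-OR, P(positive screen | causes) = 1 − (1−0.02)·∏(1−qᵢ) over the active causes.
P(positive screen | poppy-seed meal) = 0.5688·0.447·0.75 + 0.859429·0.447·0.25 + 0.857273·0.553·0.75 + 0.953471·0.553·0.25 = 0.190690 + 0.096041 + 0.355554 + 0.131817 = 0.774102
Restricting to configurations with lab handling error present: 0.096041 + 0.131817 = 0.227858.
So P(lab handling error | positive screen, poppy-seed meal) = 0.227858/0.774102 ≈ 0.294.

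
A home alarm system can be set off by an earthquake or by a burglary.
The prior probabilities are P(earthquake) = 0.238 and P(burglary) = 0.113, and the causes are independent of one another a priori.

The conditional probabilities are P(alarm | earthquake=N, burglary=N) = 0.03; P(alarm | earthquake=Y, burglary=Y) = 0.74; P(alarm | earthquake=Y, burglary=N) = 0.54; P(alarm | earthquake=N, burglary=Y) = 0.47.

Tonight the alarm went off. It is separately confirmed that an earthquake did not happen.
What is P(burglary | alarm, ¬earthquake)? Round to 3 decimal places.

Enumerate both values of burglary and weight by the priors:
  P(alarm | ¬earthquake) = 0.03*0.887 + 0.47*0.113
        = 0.026610 + 0.053110 = 0.079720
Keeping only the burglary-present terms gives 0.053110, so
  P(burglary | alarm, ¬earthquake) = 0.053110 / 0.079720 ≈ 0.666

P(burglary | alarm, ¬earthquake) ≈ 0.666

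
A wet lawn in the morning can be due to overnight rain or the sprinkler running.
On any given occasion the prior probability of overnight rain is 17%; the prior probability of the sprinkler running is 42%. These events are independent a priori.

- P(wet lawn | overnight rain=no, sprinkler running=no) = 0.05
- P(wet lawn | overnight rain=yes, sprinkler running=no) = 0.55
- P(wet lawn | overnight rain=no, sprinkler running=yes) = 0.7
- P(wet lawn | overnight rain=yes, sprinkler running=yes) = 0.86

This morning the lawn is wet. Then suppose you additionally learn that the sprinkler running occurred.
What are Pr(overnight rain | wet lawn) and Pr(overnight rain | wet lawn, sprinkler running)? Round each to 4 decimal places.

Pr(overnight rain | wet lawn) ≈ 0.3013; Pr(overnight rain | wet lawn, sprinkler running) ≈ 0.2010

By total probability over the 4 (overnight rain, sprinkler running) configurations:
  P(wet lawn) = 0.05*0.83*0.58 + 0.7*0.83*0.42 + 0.55*0.17*0.58 + 0.86*0.17*0.42
        = 0.024070 + 0.244020 + 0.054230 + 0.061404 = 0.383724
The terms with overnight rain present sum to 0.115634, so
  P(overnight rain | wet lawn) = 0.115634 / 0.383724 ≈ 0.3013

Now condition on the additional information:
Numerator (weight on configurations with overnight rain): 0.86·0.17 = 0.146200
Denominator P(wet lawn | sprinkler running): 0.7·0.83 + 0.86·0.17 = 0.727200
P(overnight rain | wet lawn, sprinkler running) = 0.146200/0.727200 ≈ 0.2010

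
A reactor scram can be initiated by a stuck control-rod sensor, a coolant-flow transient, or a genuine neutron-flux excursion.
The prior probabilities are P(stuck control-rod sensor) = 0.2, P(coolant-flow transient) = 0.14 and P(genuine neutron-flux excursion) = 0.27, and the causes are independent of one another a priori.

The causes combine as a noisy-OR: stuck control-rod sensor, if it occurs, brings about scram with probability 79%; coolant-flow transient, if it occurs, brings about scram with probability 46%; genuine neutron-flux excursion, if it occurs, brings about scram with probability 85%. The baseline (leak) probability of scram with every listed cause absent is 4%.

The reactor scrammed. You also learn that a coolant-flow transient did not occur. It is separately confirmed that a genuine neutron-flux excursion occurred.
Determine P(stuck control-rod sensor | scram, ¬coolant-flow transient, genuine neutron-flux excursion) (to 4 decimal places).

P(stuck control-rod sensor | scram, ¬coolant-flow transient, genuine neutron-flux excursion) ≈ 0.2207

Under noisy-OR, P(scram | causes) = 1 − (1−0.04)·∏(1−qᵢ) over the active causes.
P(scram | ¬coolant-flow transient, genuine neutron-flux excursion) = 0.856*0.8 + 0.96976*0.2 = 0.684800 + 0.193952 = 0.878752
Restricting to configurations with stuck control-rod sensor present: 0.96976*0.2 = 0.193952.
P(stuck control-rod sensor | scram, ¬coolant-flow transient, genuine neutron-flux excursion) = 0.193952 / 0.878752 ≈ 0.2207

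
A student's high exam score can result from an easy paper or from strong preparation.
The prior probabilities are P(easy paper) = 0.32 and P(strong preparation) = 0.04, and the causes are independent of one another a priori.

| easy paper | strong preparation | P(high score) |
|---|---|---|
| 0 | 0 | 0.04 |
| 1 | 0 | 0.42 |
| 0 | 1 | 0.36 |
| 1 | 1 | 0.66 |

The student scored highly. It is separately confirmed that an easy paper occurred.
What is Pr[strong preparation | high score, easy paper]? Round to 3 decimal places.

Pr[strong preparation | high score, easy paper] ≈ 0.061

P(high score | easy paper) = 0.42*0.96 + 0.66*0.04 = 0.403200 + 0.026400 = 0.429600
Restricting to configurations with strong preparation present: 0.66*0.04 = 0.026400.
So P(strong preparation | high score, easy paper) = 0.026400/0.429600 ≈ 0.061.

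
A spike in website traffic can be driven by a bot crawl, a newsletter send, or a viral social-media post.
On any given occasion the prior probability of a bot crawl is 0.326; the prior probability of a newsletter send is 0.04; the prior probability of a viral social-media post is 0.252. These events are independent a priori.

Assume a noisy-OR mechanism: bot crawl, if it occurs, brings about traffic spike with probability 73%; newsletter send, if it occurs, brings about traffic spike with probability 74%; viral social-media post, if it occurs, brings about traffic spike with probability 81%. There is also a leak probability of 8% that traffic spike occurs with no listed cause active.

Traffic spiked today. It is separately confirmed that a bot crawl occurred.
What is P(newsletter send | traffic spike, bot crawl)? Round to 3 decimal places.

P(newsletter send | traffic spike, bot crawl) ≈ 0.047

Under noisy-OR, P(traffic spike | causes) = 1 − (1−0.08)·∏(1−qᵢ) over the active causes.
Numerator (weight on configurations with newsletter send): 0.027988 + 0.009956 = 0.037944
Normalizer over all consistent configurations: 0.7516*0.96*0.748 + 0.952804*0.96*0.252 + 0.935416*0.04*0.748 + 0.987729*0.04*0.252 = 0.808155
Posterior = 0.037944 / 0.808155 ≈ 0.047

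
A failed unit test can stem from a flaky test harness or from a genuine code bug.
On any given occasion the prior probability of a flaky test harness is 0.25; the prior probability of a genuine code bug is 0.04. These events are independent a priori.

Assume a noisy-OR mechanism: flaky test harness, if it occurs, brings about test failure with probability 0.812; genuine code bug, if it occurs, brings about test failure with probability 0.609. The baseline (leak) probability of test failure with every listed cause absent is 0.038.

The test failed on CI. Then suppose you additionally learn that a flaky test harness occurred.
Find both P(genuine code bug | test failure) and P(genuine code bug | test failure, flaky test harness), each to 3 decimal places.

P(genuine code bug | test failure) ≈ 0.111; P(genuine code bug | test failure, flaky test harness) ≈ 0.045

Under noisy-OR, P(test failure | causes) = 1 − (1−0.038)·∏(1−qᵢ) over the active causes.
P(test failure) = 0.038·0.75·0.96 + 0.623858·0.75·0.04 + 0.819144·0.25·0.96 + 0.929285·0.25·0.04 = 0.027360 + 0.018716 + 0.196595 + 0.009293 = 0.251964
Restricting to configurations with genuine code bug present: 0.018716 + 0.009293 = 0.028009.
So P(genuine code bug | test failure) = 0.028009/0.251964 ≈ 0.111.

Now condition on the additional information:
Numerator (weight on configurations with genuine code bug): 0.929285·0.04 = 0.037171
The normalizing constant is 0.819144·0.96 + 0.929285·0.04 = 0.823549
P(genuine code bug | test failure, flaky test harness) = 0.037171/0.823549 ≈ 0.045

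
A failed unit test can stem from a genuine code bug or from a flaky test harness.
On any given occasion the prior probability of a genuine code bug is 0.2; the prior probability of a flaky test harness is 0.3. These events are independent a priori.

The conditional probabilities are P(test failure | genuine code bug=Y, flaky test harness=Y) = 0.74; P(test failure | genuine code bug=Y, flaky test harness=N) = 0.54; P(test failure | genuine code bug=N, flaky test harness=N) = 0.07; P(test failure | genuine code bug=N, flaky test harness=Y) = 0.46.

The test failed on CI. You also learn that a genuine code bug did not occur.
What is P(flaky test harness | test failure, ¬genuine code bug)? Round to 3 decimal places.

For the numerator, keep only flaky test harness=true terms: 0.46·0.3 = 0.138000
The normalizing constant is 0.07·0.7 + 0.46·0.3 = 0.187000
P(flaky test harness | test failure, ¬genuine code bug) = 0.138000/0.187000 ≈ 0.738

P(flaky test harness | test failure, ¬genuine code bug) ≈ 0.738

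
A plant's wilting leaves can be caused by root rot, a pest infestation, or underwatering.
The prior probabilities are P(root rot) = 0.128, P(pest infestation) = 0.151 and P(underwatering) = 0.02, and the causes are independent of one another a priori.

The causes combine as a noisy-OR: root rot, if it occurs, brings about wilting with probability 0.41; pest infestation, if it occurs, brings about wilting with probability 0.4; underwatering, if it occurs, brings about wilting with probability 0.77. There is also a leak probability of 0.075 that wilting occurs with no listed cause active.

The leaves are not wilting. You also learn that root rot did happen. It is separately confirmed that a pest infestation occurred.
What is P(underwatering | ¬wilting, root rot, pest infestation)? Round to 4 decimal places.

P(underwatering | ¬wilting, root rot, pest infestation) ≈ 0.0047

Under noisy-OR, P(wilting | causes) = 1 − (1−0.075)·∏(1−qᵢ) over the active causes.
P(¬wilting | root rot, pest infestation) = 0.32745×0.98 + 0.075314×0.02 = 0.320901 + 0.001506 = 0.322407
The underwatering-present share is 0.075314×0.02 = 0.001506.
Hence the posterior is 0.001506/0.322407 ≈ 0.0047.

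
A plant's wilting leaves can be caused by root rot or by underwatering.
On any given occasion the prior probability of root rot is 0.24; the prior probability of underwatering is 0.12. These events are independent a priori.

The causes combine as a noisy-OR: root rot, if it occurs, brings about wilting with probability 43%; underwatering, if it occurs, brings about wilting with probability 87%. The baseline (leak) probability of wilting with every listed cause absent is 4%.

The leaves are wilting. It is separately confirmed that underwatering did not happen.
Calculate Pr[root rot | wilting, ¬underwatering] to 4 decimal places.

Under noisy-OR, P(wilting | causes) = 1 − (1−0.04)·∏(1−qᵢ) over the active causes.
Weight on root rot=true, given the evidence: 0.4528·0.24 = 0.108672
Denominator P(wilting | ¬underwatering): 0.04·0.76 + 0.4528·0.24 = 0.139072
P(root rot | wilting, ¬underwatering) = 0.108672/0.139072 ≈ 0.7814

Pr[root rot | wilting, ¬underwatering] ≈ 0.7814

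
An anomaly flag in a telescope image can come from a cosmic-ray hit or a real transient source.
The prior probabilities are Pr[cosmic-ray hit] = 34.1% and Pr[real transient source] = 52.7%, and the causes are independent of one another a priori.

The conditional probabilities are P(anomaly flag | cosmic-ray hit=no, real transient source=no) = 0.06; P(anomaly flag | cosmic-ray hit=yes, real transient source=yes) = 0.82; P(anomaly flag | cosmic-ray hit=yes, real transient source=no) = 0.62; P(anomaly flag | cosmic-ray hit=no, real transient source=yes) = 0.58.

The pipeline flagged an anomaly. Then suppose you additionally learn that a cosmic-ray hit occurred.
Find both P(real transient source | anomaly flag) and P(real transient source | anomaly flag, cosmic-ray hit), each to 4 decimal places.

P(real transient source | anomaly flag) ≈ 0.7461; P(real transient source | anomaly flag, cosmic-ray hit) ≈ 0.5957

Weight on real transient source=true, given the evidence: 0.201430 + 0.147360 = 0.348790
Normalizer over all consistent configurations: 0.06*0.659*0.473 + 0.58*0.659*0.527 + 0.62*0.341*0.473 + 0.82*0.341*0.527 = 0.467494
P(real transient source | anomaly flag) = 0.348790/0.467494 ≈ 0.7461

Now also conditioning on cosmic-ray hit=true:
P(anomaly flag | cosmic-ray hit) = 0.62·0.473 + 0.82·0.527 = 0.293260 + 0.432140 = 0.725400
Restricting to configurations with real transient source present: 0.82·0.527 = 0.432140.
So P(real transient source | anomaly flag, cosmic-ray hit) = 0.432140/0.725400 ≈ 0.5957.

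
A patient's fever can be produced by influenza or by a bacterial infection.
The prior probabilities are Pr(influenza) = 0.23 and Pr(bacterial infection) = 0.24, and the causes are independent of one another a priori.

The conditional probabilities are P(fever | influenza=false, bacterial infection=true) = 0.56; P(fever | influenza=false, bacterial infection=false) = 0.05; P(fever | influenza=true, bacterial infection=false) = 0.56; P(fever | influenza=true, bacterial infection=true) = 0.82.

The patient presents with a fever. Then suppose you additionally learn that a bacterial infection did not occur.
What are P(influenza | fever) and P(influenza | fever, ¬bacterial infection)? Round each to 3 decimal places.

P(influenza | fever) ≈ 0.519; P(influenza | fever, ¬bacterial infection) ≈ 0.770

P(fever) = 0.05·0.77·0.76 + 0.56·0.77·0.24 + 0.56·0.23·0.76 + 0.82·0.23·0.24 = 0.029260 + 0.103488 + 0.097888 + 0.045264 = 0.275900
The influenza-present share is 0.097888 + 0.045264 = 0.143152.
P(influenza | fever) = 0.143152 / 0.275900 ≈ 0.519

Now condition on the additional information:
For the numerator, keep only influenza=true terms: 0.56*0.23 = 0.128800
Normalizer over all consistent configurations: 0.05*0.77 + 0.56*0.23 = 0.167300
P(influenza | fever, ¬bacterial infection) = 0.128800/0.167300 ≈ 0.770
With bacterial infection excluded, influenza must carry more of the explanatory weight for the fever.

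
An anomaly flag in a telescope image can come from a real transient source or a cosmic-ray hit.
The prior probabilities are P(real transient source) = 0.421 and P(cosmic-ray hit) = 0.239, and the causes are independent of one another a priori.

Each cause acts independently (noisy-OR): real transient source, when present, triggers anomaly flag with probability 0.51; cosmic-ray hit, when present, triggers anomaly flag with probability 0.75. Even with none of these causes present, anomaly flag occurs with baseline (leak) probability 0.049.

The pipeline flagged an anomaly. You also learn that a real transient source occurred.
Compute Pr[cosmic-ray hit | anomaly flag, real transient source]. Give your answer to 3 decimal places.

Pr[cosmic-ray hit | anomaly flag, real transient source] ≈ 0.342

Under noisy-OR, P(anomaly flag | causes) = 1 − (1−0.049)·∏(1−qᵢ) over the active causes.
Numerator (weight on configurations with cosmic-ray hit): 0.883502*0.239 = 0.211157
Normalizer over all consistent configurations: 0.53401*0.761 + 0.883502*0.239 = 0.617539
Posterior = 0.211157 / 0.617539 ≈ 0.342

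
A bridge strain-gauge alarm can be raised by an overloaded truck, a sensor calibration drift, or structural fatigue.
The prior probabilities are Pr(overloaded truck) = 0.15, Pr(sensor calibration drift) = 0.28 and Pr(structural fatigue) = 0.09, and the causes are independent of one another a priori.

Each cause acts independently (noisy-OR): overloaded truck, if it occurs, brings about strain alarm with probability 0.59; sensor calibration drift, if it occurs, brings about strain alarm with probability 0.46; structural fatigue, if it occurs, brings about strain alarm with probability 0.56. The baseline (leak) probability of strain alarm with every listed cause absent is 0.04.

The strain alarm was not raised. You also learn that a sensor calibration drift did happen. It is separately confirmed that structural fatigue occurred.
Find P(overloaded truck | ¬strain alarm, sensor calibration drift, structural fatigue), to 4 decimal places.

P(overloaded truck | ¬strain alarm, sensor calibration drift, structural fatigue) ≈ 0.0675

Under noisy-OR, P(strain alarm | causes) = 1 − (1−0.04)·∏(1−qᵢ) over the active causes.
P(¬strain alarm | sensor calibration drift, structural fatigue) = 0.228096×0.85 + 0.093519×0.15 = 0.193882 + 0.014028 = 0.207910
Of this, 0.014028 comes from 0.093519×0.15 (the overloaded truck=true cases).
So P(overloaded truck | ¬strain alarm, sensor calibration drift, structural fatigue) = 0.014028/0.207910 ≈ 0.0675.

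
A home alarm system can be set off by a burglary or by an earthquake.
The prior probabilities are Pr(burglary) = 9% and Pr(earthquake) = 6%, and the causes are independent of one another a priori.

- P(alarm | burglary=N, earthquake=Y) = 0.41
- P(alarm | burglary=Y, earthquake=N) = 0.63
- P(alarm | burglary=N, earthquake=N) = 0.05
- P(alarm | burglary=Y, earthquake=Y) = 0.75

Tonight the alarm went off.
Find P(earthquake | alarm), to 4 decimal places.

P(alarm) = 0.05·0.91·0.94 + 0.41·0.91·0.06 + 0.63·0.09·0.94 + 0.75·0.09·0.06 = 0.042770 + 0.022386 + 0.053298 + 0.004050 = 0.122504
Restricting to configurations with earthquake present: 0.022386 + 0.004050 = 0.026436.
So P(earthquake | alarm) = 0.026436/0.122504 ≈ 0.2158.

P(earthquake | alarm) ≈ 0.2158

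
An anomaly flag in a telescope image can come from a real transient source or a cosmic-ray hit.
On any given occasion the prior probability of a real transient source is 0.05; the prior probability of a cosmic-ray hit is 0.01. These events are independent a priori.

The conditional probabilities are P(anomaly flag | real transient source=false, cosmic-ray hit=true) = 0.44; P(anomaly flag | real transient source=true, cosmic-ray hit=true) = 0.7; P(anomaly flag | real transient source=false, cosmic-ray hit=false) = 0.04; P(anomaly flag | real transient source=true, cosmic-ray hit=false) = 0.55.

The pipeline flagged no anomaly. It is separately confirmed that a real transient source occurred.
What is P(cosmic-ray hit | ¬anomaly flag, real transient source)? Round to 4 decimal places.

Enumerate both values of cosmic-ray hit and weight by the priors:
  P(¬anomaly flag | real transient source) = 0.45·0.99 + 0.3·0.01
        = 0.445500 + 0.003000 = 0.448500
The terms with cosmic-ray hit present sum to 0.003000, so
  P(cosmic-ray hit | ¬anomaly flag, real transient source) = 0.003000 / 0.448500 ≈ 0.0067

P(cosmic-ray hit | ¬anomaly flag, real transient source) ≈ 0.0067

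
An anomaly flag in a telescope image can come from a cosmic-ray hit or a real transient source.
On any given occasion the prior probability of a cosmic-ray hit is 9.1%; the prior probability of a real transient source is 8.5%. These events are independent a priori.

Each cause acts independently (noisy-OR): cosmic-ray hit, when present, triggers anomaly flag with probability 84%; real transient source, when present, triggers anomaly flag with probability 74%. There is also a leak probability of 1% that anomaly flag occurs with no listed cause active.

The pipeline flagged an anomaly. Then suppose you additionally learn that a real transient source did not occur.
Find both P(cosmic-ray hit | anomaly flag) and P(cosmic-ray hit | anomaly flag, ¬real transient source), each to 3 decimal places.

P(cosmic-ray hit | anomaly flag) ≈ 0.541; P(cosmic-ray hit | anomaly flag, ¬real transient source) ≈ 0.894

Under noisy-OR, P(anomaly flag | causes) = 1 − (1−0.01)·∏(1−qᵢ) over the active causes.
Enumerate the 4 (cosmic-ray hit, real transient source) configurations and weight by the priors:
  P(anomaly flag) = 0.01*0.909*0.915 + 0.7426*0.909*0.085 + 0.8416*0.091*0.915 + 0.958816*0.091*0.085
        = 0.008317 + 0.057377 + 0.070076 + 0.007416 = 0.143186
Configurations with cosmic-ray hit contribute 0.077492, so
  P(cosmic-ray hit | anomaly flag) = 0.077492 / 0.143186 ≈ 0.541

With the extra evidence:
P(anomaly flag | ¬real transient source) = 0.01×0.909 + 0.8416×0.091 = 0.009090 + 0.076586 = 0.085676
Of this, 0.076586 comes from 0.8416×0.091 (the cosmic-ray hit=true cases).
So P(cosmic-ray hit | anomaly flag, ¬real transient source) = 0.076586/0.085676 ≈ 0.894.
Ruling out real transient source raises the posterior on cosmic-ray hit — the flip side of explaining away.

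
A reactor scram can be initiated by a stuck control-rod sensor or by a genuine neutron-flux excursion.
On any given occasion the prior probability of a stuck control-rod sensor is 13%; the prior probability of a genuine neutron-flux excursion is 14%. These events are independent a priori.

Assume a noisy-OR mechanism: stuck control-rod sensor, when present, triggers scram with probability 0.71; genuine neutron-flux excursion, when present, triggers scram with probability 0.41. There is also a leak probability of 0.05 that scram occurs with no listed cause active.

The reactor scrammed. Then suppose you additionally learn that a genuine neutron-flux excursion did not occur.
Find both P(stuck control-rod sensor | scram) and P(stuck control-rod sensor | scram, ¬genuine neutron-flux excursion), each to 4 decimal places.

P(stuck control-rod sensor | scram) ≈ 0.5142; P(stuck control-rod sensor | scram, ¬genuine neutron-flux excursion) ≈ 0.6841

Under noisy-OR, P(scram | causes) = 1 − (1−0.05)·∏(1−qᵢ) over the active causes.
P(scram) = 0.05×0.87×0.86 + 0.4395×0.87×0.14 + 0.7245×0.13×0.86 + 0.837455×0.13×0.14 = 0.037410 + 0.053531 + 0.080999 + 0.015242 = 0.187182
Of this, 0.096241 comes from 0.080999 + 0.015242 (the stuck control-rod sensor=true cases).
So P(stuck control-rod sensor | scram) = 0.096241/0.187182 ≈ 0.5142.

Now condition on the additional information:
Weight on stuck control-rod sensor=true, given the evidence: 0.7245·0.13 = 0.094185
Denominator P(scram | ¬genuine neutron-flux excursion): 0.05·0.87 + 0.7245·0.13 = 0.137685
Posterior = 0.094185 / 0.137685 ≈ 0.6841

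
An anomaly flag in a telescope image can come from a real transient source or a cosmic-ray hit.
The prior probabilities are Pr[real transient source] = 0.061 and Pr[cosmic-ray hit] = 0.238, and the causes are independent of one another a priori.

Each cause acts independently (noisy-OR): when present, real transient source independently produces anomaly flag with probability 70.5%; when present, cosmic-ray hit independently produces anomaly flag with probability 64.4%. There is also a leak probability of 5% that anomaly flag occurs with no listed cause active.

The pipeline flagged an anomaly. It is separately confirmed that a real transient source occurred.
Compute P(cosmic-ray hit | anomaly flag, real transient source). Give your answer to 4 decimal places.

P(cosmic-ray hit | anomaly flag, real transient source) ≈ 0.2809

Under noisy-OR, P(anomaly flag | causes) = 1 − (1−0.05)·∏(1−qᵢ) over the active causes.
P(anomaly flag | real transient source) = 0.71975·0.762 + 0.900231·0.238 = 0.548450 + 0.214255 = 0.762705
Restricting to configurations with cosmic-ray hit present: 0.900231·0.238 = 0.214255.
So P(cosmic-ray hit | anomaly flag, real transient source) = 0.214255/0.762705 ≈ 0.2809.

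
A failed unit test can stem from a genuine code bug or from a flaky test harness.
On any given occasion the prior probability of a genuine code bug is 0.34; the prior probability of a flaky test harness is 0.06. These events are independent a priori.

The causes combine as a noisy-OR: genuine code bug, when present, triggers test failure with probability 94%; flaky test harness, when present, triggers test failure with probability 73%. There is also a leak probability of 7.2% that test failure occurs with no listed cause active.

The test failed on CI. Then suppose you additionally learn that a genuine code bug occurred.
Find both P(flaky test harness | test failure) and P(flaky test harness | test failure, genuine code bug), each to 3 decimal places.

P(flaky test harness | test failure) ≈ 0.126; P(flaky test harness | test failure, genuine code bug) ≈ 0.062

Under noisy-OR, P(test failure | causes) = 1 − (1−0.072)·∏(1−qᵢ) over the active causes.
P(test failure) = 0.072×0.66×0.94 + 0.74944×0.66×0.06 + 0.94432×0.34×0.94 + 0.984966×0.34×0.06 = 0.044669 + 0.029678 + 0.301805 + 0.020093 = 0.396245
Restricting to configurations with flaky test harness present: 0.029678 + 0.020093 = 0.049771.
P(flaky test harness | test failure) = 0.049771 / 0.396245 ≈ 0.126

With the extra evidence:
P(test failure | genuine code bug) = 0.94432*0.94 + 0.984966*0.06 = 0.887661 + 0.059098 = 0.946759
Of this, 0.059098 comes from 0.984966*0.06 (the flaky test harness=true cases).
P(flaky test harness | test failure, genuine code bug) = 0.059098 / 0.946759 ≈ 0.062
— genuine code bug explains away the evidence for flaky test harness.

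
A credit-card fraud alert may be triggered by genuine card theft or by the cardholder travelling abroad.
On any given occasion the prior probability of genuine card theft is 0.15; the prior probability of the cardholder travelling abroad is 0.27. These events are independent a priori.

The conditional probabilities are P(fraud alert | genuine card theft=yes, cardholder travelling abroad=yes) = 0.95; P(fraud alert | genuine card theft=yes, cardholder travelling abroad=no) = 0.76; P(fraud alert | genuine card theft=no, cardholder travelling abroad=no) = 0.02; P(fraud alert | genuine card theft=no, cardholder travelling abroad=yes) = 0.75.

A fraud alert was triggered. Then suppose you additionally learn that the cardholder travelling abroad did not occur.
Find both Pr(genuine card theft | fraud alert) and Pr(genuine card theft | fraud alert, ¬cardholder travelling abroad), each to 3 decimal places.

Pr(genuine card theft | fraud alert) ≈ 0.397; Pr(genuine card theft | fraud alert, ¬cardholder travelling abroad) ≈ 0.870

By total probability over the 4 (genuine card theft, cardholder travelling abroad) configurations:
  P(fraud alert) = 0.02·0.85·0.73 + 0.75·0.85·0.27 + 0.76·0.15·0.73 + 0.95·0.15·0.27
        = 0.012410 + 0.172125 + 0.083220 + 0.038475 = 0.306230
Configurations with genuine card theft contribute 0.121695, so
  P(genuine card theft | fraud alert) = 0.121695 / 0.306230 ≈ 0.397

Now also conditioning on cardholder travelling abroad≠true:
Enumerate both values of genuine card theft and weight by the priors:
  P(fraud alert | ¬cardholder travelling abroad) = 0.02*0.85 + 0.76*0.15
        = 0.017000 + 0.114000 = 0.131000
The terms with genuine card theft present sum to 0.114000, so
  P(genuine card theft | fraud alert, ¬cardholder travelling abroad) = 0.114000 / 0.131000 ≈ 0.870
Ruling out cardholder travelling abroad raises the posterior on genuine card theft — the flip side of explaining away.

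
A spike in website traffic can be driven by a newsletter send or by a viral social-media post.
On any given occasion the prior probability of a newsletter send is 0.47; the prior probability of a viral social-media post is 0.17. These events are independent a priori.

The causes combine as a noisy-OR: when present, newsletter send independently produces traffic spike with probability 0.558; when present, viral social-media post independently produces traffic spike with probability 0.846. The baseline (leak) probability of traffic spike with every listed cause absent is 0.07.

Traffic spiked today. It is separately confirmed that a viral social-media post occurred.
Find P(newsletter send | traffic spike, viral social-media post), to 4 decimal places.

P(newsletter send | traffic spike, viral social-media post) ≈ 0.4923

Under noisy-OR, P(traffic spike | causes) = 1 − (1−0.07)·∏(1−qᵢ) over the active causes.
Sum P(traffic spike|·) weighted by the priors over both values of newsletter send:
  P(traffic spike | viral social-media post) = 0.85678·0.53 + 0.936697·0.47
        = 0.454093 + 0.440248 = 0.894341
Keeping only the newsletter send-present terms gives 0.440248, so
  P(newsletter send | traffic spike, viral social-media post) = 0.440248 / 0.894341 ≈ 0.4923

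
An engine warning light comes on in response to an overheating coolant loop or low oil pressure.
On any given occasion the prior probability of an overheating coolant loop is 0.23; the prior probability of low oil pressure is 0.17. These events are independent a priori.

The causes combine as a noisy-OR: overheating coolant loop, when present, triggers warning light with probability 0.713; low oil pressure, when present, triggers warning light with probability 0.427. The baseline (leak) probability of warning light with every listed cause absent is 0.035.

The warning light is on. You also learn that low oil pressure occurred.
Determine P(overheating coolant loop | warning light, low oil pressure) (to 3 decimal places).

Under noisy-OR, P(warning light | causes) = 1 − (1−0.035)·∏(1−qᵢ) over the active causes.
P(warning light | low oil pressure) = 0.447055·0.77 + 0.841305·0.23 = 0.344232 + 0.193500 = 0.537732
Restricting to configurations with overheating coolant loop present: 0.841305·0.23 = 0.193500.
Hence the posterior is 0.193500/0.537732 ≈ 0.360.

P(overheating coolant loop | warning light, low oil pressure) ≈ 0.360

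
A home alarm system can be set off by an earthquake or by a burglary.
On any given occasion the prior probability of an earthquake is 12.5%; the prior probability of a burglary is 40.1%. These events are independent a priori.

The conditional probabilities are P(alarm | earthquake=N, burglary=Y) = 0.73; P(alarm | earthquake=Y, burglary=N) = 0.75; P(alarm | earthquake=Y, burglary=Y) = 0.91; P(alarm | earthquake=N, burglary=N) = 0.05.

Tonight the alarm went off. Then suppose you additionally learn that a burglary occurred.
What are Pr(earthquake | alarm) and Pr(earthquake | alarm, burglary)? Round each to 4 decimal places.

P(alarm) = 0.05×0.875×0.599 + 0.73×0.875×0.401 + 0.75×0.125×0.599 + 0.91×0.125×0.401 = 0.026206 + 0.256139 + 0.056156 + 0.045614 = 0.384115
The earthquake-present share is 0.056156 + 0.045614 = 0.101770.
Hence the posterior is 0.101770/0.384115 ≈ 0.2649.

With the extra evidence:
Enumerate both values of earthquake and weight by the priors:
  P(alarm | burglary) = 0.73·0.875 + 0.91·0.125
        = 0.638750 + 0.113750 = 0.752500
Keeping only the earthquake-present terms gives 0.113750, so
  P(earthquake | alarm, burglary) = 0.113750 / 0.752500 ≈ 0.1512
— burglary explains away the evidence for earthquake.

Pr(earthquake | alarm) ≈ 0.2649; Pr(earthquake | alarm, burglary) ≈ 0.1512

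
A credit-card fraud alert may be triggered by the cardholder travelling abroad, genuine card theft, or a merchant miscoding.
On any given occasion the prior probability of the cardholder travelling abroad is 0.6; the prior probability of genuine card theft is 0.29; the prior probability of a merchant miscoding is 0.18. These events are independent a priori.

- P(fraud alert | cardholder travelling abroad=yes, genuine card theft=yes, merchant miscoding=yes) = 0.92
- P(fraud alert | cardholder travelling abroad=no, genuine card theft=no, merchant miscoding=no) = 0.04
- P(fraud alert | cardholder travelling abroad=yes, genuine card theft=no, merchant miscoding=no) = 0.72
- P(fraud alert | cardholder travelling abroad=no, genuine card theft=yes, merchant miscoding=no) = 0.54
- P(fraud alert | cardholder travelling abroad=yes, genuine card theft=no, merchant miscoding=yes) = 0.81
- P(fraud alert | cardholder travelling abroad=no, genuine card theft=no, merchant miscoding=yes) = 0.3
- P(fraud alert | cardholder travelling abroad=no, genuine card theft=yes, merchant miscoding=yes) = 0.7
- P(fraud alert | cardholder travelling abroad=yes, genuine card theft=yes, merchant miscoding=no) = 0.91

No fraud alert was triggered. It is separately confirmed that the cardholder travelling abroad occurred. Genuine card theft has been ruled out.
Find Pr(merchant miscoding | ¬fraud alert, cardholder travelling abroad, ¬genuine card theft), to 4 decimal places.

Pr(merchant miscoding | ¬fraud alert, cardholder travelling abroad, ¬genuine card theft) ≈ 0.1296

By total probability over both values of merchant miscoding:
  P(¬fraud alert | cardholder travelling abroad, ¬genuine card theft) = 0.28×0.82 + 0.19×0.18
        = 0.229600 + 0.034200 = 0.263800
Keeping only the merchant miscoding-present terms gives 0.034200, so
  P(merchant miscoding | ¬fraud alert, cardholder travelling abroad, ¬genuine card theft) = 0.034200 / 0.263800 ≈ 0.1296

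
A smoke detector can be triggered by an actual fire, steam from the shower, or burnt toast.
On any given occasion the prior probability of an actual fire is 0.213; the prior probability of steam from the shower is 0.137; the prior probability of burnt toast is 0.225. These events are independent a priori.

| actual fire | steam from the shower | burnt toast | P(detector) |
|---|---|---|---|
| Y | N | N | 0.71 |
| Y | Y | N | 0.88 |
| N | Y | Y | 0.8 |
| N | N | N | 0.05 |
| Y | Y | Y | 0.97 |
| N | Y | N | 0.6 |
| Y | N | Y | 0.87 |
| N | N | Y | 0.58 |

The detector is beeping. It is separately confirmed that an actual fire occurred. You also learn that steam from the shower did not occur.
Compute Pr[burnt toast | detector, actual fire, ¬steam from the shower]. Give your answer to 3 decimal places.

P(detector | actual fire, ¬steam from the shower) = 0.71*0.775 + 0.87*0.225 = 0.550250 + 0.195750 = 0.746000
The burnt toast-present share is 0.87*0.225 = 0.195750.
So P(burnt toast | detector, actual fire, ¬steam from the shower) = 0.195750/0.746000 ≈ 0.262.

Pr[burnt toast | detector, actual fire, ¬steam from the shower] ≈ 0.262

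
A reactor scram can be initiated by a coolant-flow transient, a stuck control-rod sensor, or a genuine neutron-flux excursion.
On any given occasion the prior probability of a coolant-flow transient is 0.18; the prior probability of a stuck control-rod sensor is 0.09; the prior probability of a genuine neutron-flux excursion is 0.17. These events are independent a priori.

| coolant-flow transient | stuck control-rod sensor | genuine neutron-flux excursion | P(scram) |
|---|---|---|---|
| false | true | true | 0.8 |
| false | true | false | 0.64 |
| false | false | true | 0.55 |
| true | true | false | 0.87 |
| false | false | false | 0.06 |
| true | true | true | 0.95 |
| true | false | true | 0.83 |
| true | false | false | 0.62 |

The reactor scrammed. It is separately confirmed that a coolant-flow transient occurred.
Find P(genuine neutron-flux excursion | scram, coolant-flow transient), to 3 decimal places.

Numerator (weight on configurations with genuine neutron-flux excursion): 0.128401 + 0.014535 = 0.142936
Denominator P(scram | coolant-flow transient): 0.62*0.91*0.83 + 0.83*0.91*0.17 + 0.87*0.09*0.83 + 0.95*0.09*0.17 = 0.676211
Posterior = 0.142936 / 0.676211 ≈ 0.211

P(genuine neutron-flux excursion | scram, coolant-flow transient) ≈ 0.211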